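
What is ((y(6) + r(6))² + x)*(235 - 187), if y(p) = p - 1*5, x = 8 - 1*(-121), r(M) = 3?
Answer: 6960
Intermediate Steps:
x = 129 (x = 8 + 121 = 129)
y(p) = -5 + p (y(p) = p - 5 = -5 + p)
((y(6) + r(6))² + x)*(235 - 187) = (((-5 + 6) + 3)² + 129)*(235 - 187) = ((1 + 3)² + 129)*48 = (4² + 129)*48 = (16 + 129)*48 = 145*48 = 6960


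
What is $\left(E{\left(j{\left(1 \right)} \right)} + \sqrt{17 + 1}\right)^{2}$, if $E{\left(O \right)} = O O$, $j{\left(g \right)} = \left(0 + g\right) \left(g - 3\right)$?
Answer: $34 + 24 \sqrt{2} \approx 67.941$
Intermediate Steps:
$j{\left(g \right)} = g \left(-3 + g\right)$
$E{\left(O \right)} = O^{2}$
$\left(E{\left(j{\left(1 \right)} \right)} + \sqrt{17 + 1}\right)^{2} = \left(\left(1 \left(-3 + 1\right)\right)^{2} + \sqrt{17 + 1}\right)^{2} = \left(\left(1 \left(-2\right)\right)^{2} + \sqrt{18}\right)^{2} = \left(\left(-2\right)^{2} + 3 \sqrt{2}\right)^{2} = \left(4 + 3 \sqrt{2}\right)^{2}$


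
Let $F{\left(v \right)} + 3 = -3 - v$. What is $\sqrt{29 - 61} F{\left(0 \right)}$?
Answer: $- 24 i \sqrt{2} \approx - 33.941 i$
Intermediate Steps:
$F{\left(v \right)} = -6 - v$ ($F{\left(v \right)} = -3 - \left(3 + v\right) = -6 - v$)
$\sqrt{29 - 61} F{\left(0 \right)} = \sqrt{29 - 61} \left(-6 - 0\right) = \sqrt{-32} \left(-6 + 0\right) = 4 i \sqrt{2} \left(-6\right) = - 24 i \sqrt{2}$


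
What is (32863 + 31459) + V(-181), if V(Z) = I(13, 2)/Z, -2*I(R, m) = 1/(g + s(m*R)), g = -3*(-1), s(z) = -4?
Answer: 23284563/362 ≈ 64322.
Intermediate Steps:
g = 3
I(R, m) = ½ (I(R, m) = -1/(2*(3 - 4)) = -½/(-1) = -½*(-1) = ½)
V(Z) = 1/(2*Z)
(32863 + 31459) + V(-181) = (32863 + 31459) + (½)/(-181) = 64322 + (½)*(-1/181) = 64322 - 1/362 = 23284563/362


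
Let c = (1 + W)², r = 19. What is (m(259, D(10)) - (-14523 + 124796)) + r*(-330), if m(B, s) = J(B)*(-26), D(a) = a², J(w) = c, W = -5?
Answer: -116959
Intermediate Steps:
c = 16 (c = (1 - 5)² = (-4)² = 16)
J(w) = 16
m(B, s) = -416 (m(B, s) = 16*(-26) = -416)
(m(259, D(10)) - (-14523 + 124796)) + r*(-330) = (-416 - (-14523 + 124796)) + 19*(-330) = (-416 - 1*110273) - 6270 = (-416 - 110273) - 6270 = -110689 - 6270 = -116959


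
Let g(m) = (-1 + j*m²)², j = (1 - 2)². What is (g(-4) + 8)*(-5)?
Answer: -1165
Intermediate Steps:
j = 1 (j = (-1)² = 1)
g(m) = (-1 + m²)² (g(m) = (-1 + 1*m²)² = (-1 + m²)²)
(g(-4) + 8)*(-5) = ((-1 + (-4)²)² + 8)*(-5) = ((-1 + 16)² + 8)*(-5) = (15² + 8)*(-5) = (225 + 8)*(-5) = 233*(-5) = -1165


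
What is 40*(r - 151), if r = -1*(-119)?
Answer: -1280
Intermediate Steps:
r = 119
40*(r - 151) = 40*(119 - 151) = 40*(-32) = -1280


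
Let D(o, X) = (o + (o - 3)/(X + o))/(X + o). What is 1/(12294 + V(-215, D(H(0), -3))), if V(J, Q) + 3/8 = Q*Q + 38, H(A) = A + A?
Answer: 72/887885 ≈ 8.1092e-5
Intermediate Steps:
H(A) = 2*A
D(o, X) = (o + (-3 + o)/(X + o))/(X + o)
V(J, Q) = 301/8 + Q² (V(J, Q) = -3/8 + (Q*Q + 38) = -3/8 + (Q² + 38) = -3/8 + (38 + Q²) = 301/8 + Q²)
1/(12294 + V(-215, D(H(0), -3))) = 1/(12294 + (301/8 + ((-3 + 2*0 + (2*0)² - 6*0)/(-3 + 2*0)²)²)) = 1/(12294 + (301/8 + ((-3 + 0 + 0² - 3*0)/(-3 + 0)²)²)) = 1/(12294 + (301/8 + ((-3 + 0 + 0 + 0)/(-3)²)²)) = 1/(12294 + (301/8 + ((⅑)*(-3))²)) = 1/(12294 + (301/8 + (-⅓)²)) = 1/(12294 + (301/8 + ⅑)) = 1/(12294 + 2717/72) = 1/(887885/72) = 72/887885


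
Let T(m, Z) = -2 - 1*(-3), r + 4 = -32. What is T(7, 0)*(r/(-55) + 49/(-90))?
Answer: 109/990 ≈ 0.11010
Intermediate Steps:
r = -36 (r = -4 - 32 = -36)
T(m, Z) = 1 (T(m, Z) = -2 + 3 = 1)
T(7, 0)*(r/(-55) + 49/(-90)) = 1*(-36/(-55) + 49/(-90)) = 1*(-36*(-1/55) + 49*(-1/90)) = 1*(36/55 - 49/90) = 1*(109/990) = 109/990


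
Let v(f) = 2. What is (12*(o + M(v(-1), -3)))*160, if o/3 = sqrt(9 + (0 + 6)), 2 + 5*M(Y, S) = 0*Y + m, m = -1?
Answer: -1152 + 5760*sqrt(15) ≈ 21156.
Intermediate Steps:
M(Y, S) = -3/5 (M(Y, S) = -2/5 + (0*Y - 1)/5 = -2/5 + (0 - 1)/5 = -2/5 + (1/5)*(-1) = -2/5 - 1/5 = -3/5)
o = 3*sqrt(15) (o = 3*sqrt(9 + (0 + 6)) = 3*sqrt(9 + 6) = 3*sqrt(15) ≈ 11.619)
(12*(o + M(v(-1), -3)))*160 = (12*(3*sqrt(15) - 3/5))*160 = (12*(-3/5 + 3*sqrt(15)))*160 = (-36/5 + 36*sqrt(15))*160 = -1152 + 5760*sqrt(15)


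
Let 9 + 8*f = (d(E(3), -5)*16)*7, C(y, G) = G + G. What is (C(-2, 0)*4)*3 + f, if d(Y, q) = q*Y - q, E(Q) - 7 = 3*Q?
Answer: -8409/8 ≈ -1051.1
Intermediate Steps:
C(y, G) = 2*G
E(Q) = 7 + 3*Q
d(Y, q) = -q + Y*q (d(Y, q) = Y*q - q = -q + Y*q)
f = -8409/8 (f = -9/8 + ((-5*(-1 + (7 + 3*3))*16)*7)/8 = -9/8 + ((-5*(-1 + (7 + 9))*16)*7)/8 = -9/8 + ((-5*(-1 + 16)*16)*7)/8 = -9/8 + ((-5*15*16)*7)/8 = -9/8 + (-75*16*7)/8 = -9/8 + (-1200*7)/8 = -9/8 + (⅛)*(-8400) = -9/8 - 1050 = -8409/8 ≈ -1051.1)
(C(-2, 0)*4)*3 + f = ((2*0)*4)*3 - 8409/8 = (0*4)*3 - 8409/8 = 0*3 - 8409/8 = 0 - 8409/8 = -8409/8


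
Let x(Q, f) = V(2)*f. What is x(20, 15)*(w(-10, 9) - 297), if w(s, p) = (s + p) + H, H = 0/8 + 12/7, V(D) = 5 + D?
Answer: -31110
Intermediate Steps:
H = 12/7 (H = 0*(⅛) + 12*(⅐) = 0 + 12/7 = 12/7 ≈ 1.7143)
x(Q, f) = 7*f (x(Q, f) = (5 + 2)*f = 7*f)
w(s, p) = 12/7 + p + s (w(s, p) = (s + p) + 12/7 = (p + s) + 12/7 = 12/7 + p + s)
x(20, 15)*(w(-10, 9) - 297) = (7*15)*((12/7 + 9 - 10) - 297) = 105*(5/7 - 297) = 105*(-2074/7) = -31110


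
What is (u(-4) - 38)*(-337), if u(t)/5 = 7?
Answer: 1011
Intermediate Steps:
u(t) = 35 (u(t) = 5*7 = 35)
(u(-4) - 38)*(-337) = (35 - 38)*(-337) = -3*(-337) = 1011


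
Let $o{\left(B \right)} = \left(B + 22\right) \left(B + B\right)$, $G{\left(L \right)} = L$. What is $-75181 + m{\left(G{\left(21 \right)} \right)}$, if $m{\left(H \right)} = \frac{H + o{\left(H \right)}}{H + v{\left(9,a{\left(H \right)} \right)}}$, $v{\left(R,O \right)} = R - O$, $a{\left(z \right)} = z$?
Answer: $-74978$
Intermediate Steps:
$o{\left(B \right)} = 2 B \left(22 + B\right)$ ($o{\left(B \right)} = \left(22 + B\right) 2 B = 2 B \left(22 + B\right)$)
$m{\left(H \right)} = \frac{H}{9} + \frac{2 H \left(22 + H\right)}{9}$ ($m{\left(H \right)} = \frac{H + 2 H \left(22 + H\right)}{H - \left(-9 + H\right)} = \frac{H + 2 H \left(22 + H\right)}{9} = \left(H + 2 H \left(22 + H\right)\right) \frac{1}{9} = \frac{H}{9} + \frac{2 H \left(22 + H\right)}{9}$)
$-75181 + m{\left(G{\left(21 \right)} \right)} = -75181 + \frac{1}{9} \cdot 21 \left(45 + 2 \cdot 21\right) = -75181 + \frac{1}{9} \cdot 21 \left(45 + 42\right) = -75181 + \frac{1}{9} \cdot 21 \cdot 87 = -75181 + 203 = -74978$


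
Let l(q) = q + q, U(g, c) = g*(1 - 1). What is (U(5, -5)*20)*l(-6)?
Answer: 0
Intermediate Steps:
U(g, c) = 0 (U(g, c) = g*0 = 0)
l(q) = 2*q
(U(5, -5)*20)*l(-6) = (0*20)*(2*(-6)) = 0*(-12) = 0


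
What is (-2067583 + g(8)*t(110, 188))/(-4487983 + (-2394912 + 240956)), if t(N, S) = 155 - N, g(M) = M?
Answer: 2067223/6641939 ≈ 0.31124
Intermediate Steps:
(-2067583 + g(8)*t(110, 188))/(-4487983 + (-2394912 + 240956)) = (-2067583 + 8*(155 - 1*110))/(-4487983 + (-2394912 + 240956)) = (-2067583 + 8*(155 - 110))/(-4487983 - 2153956) = (-2067583 + 8*45)/(-6641939) = (-2067583 + 360)*(-1/6641939) = -2067223*(-1/6641939) = 2067223/6641939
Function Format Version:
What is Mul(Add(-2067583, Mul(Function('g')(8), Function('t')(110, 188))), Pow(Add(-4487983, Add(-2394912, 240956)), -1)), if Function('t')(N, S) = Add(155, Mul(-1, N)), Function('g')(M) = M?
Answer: Rational(2067223, 6641939) ≈ 0.31124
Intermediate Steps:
Mul(Add(-2067583, Mul(Function('g')(8), Function('t')(110, 188))), Pow(Add(-4487983, Add(-2394912, 240956)), -1)) = Mul(Add(-2067583, Mul(8, Add(155, Mul(-1, 110)))), Pow(Add(-4487983, Add(-2394912, 240956)), -1)) = Mul(Add(-2067583, Mul(8, Add(155, -110))), Pow(Add(-4487983, -2153956), -1)) = Mul(Add(-2067583, Mul(8, 45)), Pow(-6641939, -1)) = Mul(Add(-2067583, 360), Rational(-1, 6641939)) = Mul(-2067223, Rational(-1, 6641939)) = Rational(2067223, 6641939)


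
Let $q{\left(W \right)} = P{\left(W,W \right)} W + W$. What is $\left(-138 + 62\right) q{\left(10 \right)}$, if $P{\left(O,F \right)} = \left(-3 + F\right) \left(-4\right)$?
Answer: $20520$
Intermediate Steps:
$P{\left(O,F \right)} = 12 - 4 F$
$q{\left(W \right)} = W + W \left(12 - 4 W\right)$ ($q{\left(W \right)} = \left(12 - 4 W\right) W + W = W \left(12 - 4 W\right) + W = W + W \left(12 - 4 W\right)$)
$\left(-138 + 62\right) q{\left(10 \right)} = \left(-138 + 62\right) 10 \left(13 - 40\right) = - 76 \cdot 10 \left(13 - 40\right) = - 76 \cdot 10 \left(-27\right) = \left(-76\right) \left(-270\right) = 20520$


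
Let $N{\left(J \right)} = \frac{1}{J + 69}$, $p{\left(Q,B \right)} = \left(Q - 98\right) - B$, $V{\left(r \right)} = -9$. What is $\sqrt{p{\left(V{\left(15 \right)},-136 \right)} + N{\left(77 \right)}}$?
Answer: $\frac{11 \sqrt{5110}}{146} \approx 5.3858$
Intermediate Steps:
$p{\left(Q,B \right)} = -98 + Q - B$ ($p{\left(Q,B \right)} = \left(-98 + Q\right) - B = -98 + Q - B$)
$N{\left(J \right)} = \frac{1}{69 + J}$
$\sqrt{p{\left(V{\left(15 \right)},-136 \right)} + N{\left(77 \right)}} = \sqrt{\left(-98 - 9 - -136\right) + \frac{1}{69 + 77}} = \sqrt{\left(-98 - 9 + 136\right) + \frac{1}{146}} = \sqrt{29 + \frac{1}{146}} = \sqrt{\frac{4235}{146}} = \frac{11 \sqrt{5110}}{146}$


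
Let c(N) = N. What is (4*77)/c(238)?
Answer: 22/17 ≈ 1.2941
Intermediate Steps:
(4*77)/c(238) = (4*77)/238 = 308*(1/238) = 22/17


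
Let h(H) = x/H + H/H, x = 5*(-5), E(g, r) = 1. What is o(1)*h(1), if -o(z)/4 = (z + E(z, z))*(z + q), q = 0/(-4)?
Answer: 192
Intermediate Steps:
q = 0 (q = 0*(-¼) = 0)
x = -25
o(z) = -4*z*(1 + z) (o(z) = -4*(z + 1)*(z + 0) = -4*(1 + z)*z = -4*z*(1 + z))
h(H) = 1 - 25/H (h(H) = -25/H + H/H = -25/H + 1 = 1 - 25/H)
o(1)*h(1) = (4*1*(-1 - 1*1))*((-25 + 1)/1) = (4*1*(-1 - 1))*(1*(-24)) = (4*1*(-2))*(-24) = -8*(-24) = 192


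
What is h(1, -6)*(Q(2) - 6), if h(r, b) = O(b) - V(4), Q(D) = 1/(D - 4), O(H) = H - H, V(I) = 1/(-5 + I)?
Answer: -13/2 ≈ -6.5000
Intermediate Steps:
O(H) = 0
Q(D) = 1/(-4 + D)
h(r, b) = 1 (h(r, b) = 0 - 1/(-5 + 4) = 0 - 1/(-1) = 0 - 1*(-1) = 0 + 1 = 1)
h(1, -6)*(Q(2) - 6) = 1*(1/(-4 + 2) - 6) = 1*(1/(-2) - 6) = 1*(-½ - 6) = 1*(-13/2) = -13/2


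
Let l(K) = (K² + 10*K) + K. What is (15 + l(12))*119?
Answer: 34629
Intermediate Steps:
l(K) = K² + 11*K
(15 + l(12))*119 = (15 + 12*(11 + 12))*119 = (15 + 12*23)*119 = (15 + 276)*119 = 291*119 = 34629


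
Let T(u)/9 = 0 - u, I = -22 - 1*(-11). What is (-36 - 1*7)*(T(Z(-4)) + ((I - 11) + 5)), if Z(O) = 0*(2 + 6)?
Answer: 731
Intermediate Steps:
I = -11 (I = -22 + 11 = -11)
Z(O) = 0 (Z(O) = 0*8 = 0)
T(u) = -9*u (T(u) = 9*(0 - u) = 9*(-u) = -9*u)
(-36 - 1*7)*(T(Z(-4)) + ((I - 11) + 5)) = (-36 - 1*7)*(-9*0 + ((-11 - 11) + 5)) = (-36 - 7)*(0 + (-22 + 5)) = -43*(0 - 17) = -43*(-17) = 731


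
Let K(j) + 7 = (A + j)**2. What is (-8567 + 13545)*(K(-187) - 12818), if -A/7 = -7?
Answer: 30958182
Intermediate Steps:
A = 49 (A = -7*(-7) = 49)
K(j) = -7 + (49 + j)**2
(-8567 + 13545)*(K(-187) - 12818) = (-8567 + 13545)*((-7 + (49 - 187)**2) - 12818) = 4978*((-7 + (-138)**2) - 12818) = 4978*((-7 + 19044) - 12818) = 4978*(19037 - 12818) = 4978*6219 = 30958182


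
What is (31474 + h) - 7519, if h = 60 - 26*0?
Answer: 24015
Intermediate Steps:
h = 60 (h = 60 + 0 = 60)
(31474 + h) - 7519 = (31474 + 60) - 7519 = 31534 - 7519 = 24015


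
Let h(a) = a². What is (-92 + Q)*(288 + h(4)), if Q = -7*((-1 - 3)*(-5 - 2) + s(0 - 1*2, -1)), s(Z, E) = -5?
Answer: -76912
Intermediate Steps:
Q = -161 (Q = -7*((-1 - 3)*(-5 - 2) - 5) = -7*(-4*(-7) - 5) = -7*(28 - 5) = -7*23 = -161)
(-92 + Q)*(288 + h(4)) = (-92 - 161)*(288 + 4²) = -253*(288 + 16) = -253*304 = -76912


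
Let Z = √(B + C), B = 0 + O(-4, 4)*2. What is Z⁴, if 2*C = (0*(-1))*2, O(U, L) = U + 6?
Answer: 16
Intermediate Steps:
O(U, L) = 6 + U
B = 4 (B = 0 + (6 - 4)*2 = 0 + 2*2 = 0 + 4 = 4)
C = 0 (C = ((0*(-1))*2)/2 = (0*2)/2 = (½)*0 = 0)
Z = 2 (Z = √(4 + 0) = √4 = 2)
Z⁴ = 2⁴ = 16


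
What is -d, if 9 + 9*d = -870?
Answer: 293/3 ≈ 97.667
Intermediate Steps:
d = -293/3 (d = -1 + (1/9)*(-870) = -1 - 290/3 = -293/3 ≈ -97.667)
-d = -1*(-293/3) = 293/3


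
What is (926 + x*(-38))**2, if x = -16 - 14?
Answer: 4268356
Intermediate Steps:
x = -30
(926 + x*(-38))**2 = (926 - 30*(-38))**2 = (926 + 1140)**2 = 2066**2 = 4268356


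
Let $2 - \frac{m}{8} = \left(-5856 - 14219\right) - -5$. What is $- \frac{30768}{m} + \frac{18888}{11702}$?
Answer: $\frac{83528511}{58720636} \approx 1.4225$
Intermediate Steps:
$m = 160576$ ($m = 16 - 8 \left(\left(-5856 - 14219\right) - -5\right) = 16 - 8 \left(-20075 + 5\right) = 16 - -160560 = 16 + 160560 = 160576$)
$- \frac{30768}{m} + \frac{18888}{11702} = - \frac{30768}{160576} + \frac{18888}{11702} = \left(-30768\right) \frac{1}{160576} + 18888 \cdot \frac{1}{11702} = - \frac{1923}{10036} + \frac{9444}{5851} = \frac{83528511}{58720636}$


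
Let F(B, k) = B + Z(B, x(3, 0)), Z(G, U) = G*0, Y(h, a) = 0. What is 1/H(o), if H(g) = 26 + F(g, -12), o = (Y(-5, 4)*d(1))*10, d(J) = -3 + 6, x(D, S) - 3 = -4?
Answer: 1/26 ≈ 0.038462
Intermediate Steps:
x(D, S) = -1 (x(D, S) = 3 - 4 = -1)
d(J) = 3
Z(G, U) = 0
o = 0 (o = (0*3)*10 = 0*10 = 0)
F(B, k) = B (F(B, k) = B + 0 = B)
H(g) = 26 + g
1/H(o) = 1/(26 + 0) = 1/26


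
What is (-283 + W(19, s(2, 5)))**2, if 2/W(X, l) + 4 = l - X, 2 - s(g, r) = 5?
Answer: 13542400/169 ≈ 80133.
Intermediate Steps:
s(g, r) = -3 (s(g, r) = 2 - 1*5 = 2 - 5 = -3)
W(X, l) = 2/(-4 + l - X) (W(X, l) = 2/(-4 + (l - X)) = 2/(-4 + l - X))
(-283 + W(19, s(2, 5)))**2 = (-283 + 2/(-4 - 3 - 1*19))**2 = (-283 + 2/(-4 - 3 - 19))**2 = (-283 + 2/(-26))**2 = (-283 + 2*(-1/26))**2 = (-283 - 1/13)**2 = (-3680/13)**2 = 13542400/169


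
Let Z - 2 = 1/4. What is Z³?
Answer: 729/64 ≈ 11.391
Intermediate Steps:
Z = 9/4 (Z = 2 + 1/4 = 2 + ¼ = 9/4 ≈ 2.2500)
Z³ = (9/4)³ = 729/64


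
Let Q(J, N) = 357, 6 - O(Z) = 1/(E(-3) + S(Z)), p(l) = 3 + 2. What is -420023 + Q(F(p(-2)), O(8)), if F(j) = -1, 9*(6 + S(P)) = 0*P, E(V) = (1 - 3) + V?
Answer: -419666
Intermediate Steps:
p(l) = 5
E(V) = -2 + V
S(P) = -6 (S(P) = -6 + (0*P)/9 = -6 + (⅑)*0 = -6 + 0 = -6)
O(Z) = 67/11 (O(Z) = 6 - 1/((-2 - 3) - 6) = 6 - 1/(-5 - 6) = 6 - 1/(-11) = 6 - 1*(-1/11) = 6 + 1/11 = 67/11)
-420023 + Q(F(p(-2)), O(8)) = -420023 + 357 = -419666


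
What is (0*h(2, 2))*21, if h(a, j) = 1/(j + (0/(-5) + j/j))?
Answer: 0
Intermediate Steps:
h(a, j) = 1/(1 + j) (h(a, j) = 1/(j + (0*(-⅕) + 1)) = 1/(j + (0 + 1)) = 1/(j + 1) = 1/(1 + j))
(0*h(2, 2))*21 = (0/(1 + 2))*21 = (0/3)*21 = (0*(⅓))*21 = 0*21 = 0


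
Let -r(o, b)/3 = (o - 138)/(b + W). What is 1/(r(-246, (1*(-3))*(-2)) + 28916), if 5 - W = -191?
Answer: 101/2921092 ≈ 3.4576e-5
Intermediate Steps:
W = 196 (W = 5 - 1*(-191) = 5 + 191 = 196)
r(o, b) = -3*(-138 + o)/(196 + b) (r(o, b) = -3*(o - 138)/(b + 196) = -3*(-138 + o)/(196 + b))
1/(r(-246, (1*(-3))*(-2)) + 28916) = 1/(3*(138 - 1*(-246))/(196 + (1*(-3))*(-2)) + 28916) = 1/(3*(138 + 246)/(196 - 3*(-2)) + 28916) = 1/(3*384/(196 + 6) + 28916) = 1/(3*384/202 + 28916) = 1/(3*(1/202)*384 + 28916) = 1/(576/101 + 28916) = 1/(2921092/101) = 101/2921092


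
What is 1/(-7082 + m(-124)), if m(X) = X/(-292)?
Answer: -73/516955 ≈ -0.00014121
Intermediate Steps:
m(X) = -X/292 (m(X) = X*(-1/292) = -X/292)
1/(-7082 + m(-124)) = 1/(-7082 - 1/292*(-124)) = 1/(-7082 + 31/73) = 1/(-516955/73) = -73/516955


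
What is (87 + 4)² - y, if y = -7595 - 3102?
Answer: 18978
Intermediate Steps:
y = -10697
(87 + 4)² - y = (87 + 4)² - 1*(-10697) = 91² + 10697 = 8281 + 10697 = 18978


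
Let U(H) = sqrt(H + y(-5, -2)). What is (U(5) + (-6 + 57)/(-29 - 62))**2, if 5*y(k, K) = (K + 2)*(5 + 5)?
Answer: 44006/8281 - 102*sqrt(5)/91 ≈ 2.8077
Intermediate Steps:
y(k, K) = 4 + 2*K (y(k, K) = ((K + 2)*(5 + 5))/5 = ((2 + K)*10)/5 = (20 + 10*K)/5 = 4 + 2*K)
U(H) = sqrt(H) (U(H) = sqrt(H + (4 + 2*(-2))) = sqrt(H + (4 - 4)) = sqrt(H + 0) = sqrt(H))
(U(5) + (-6 + 57)/(-29 - 62))**2 = (sqrt(5) + (-6 + 57)/(-29 - 62))**2 = (sqrt(5) + 51/(-91))**2 = (sqrt(5) + 51*(-1/91))**2 = (sqrt(5) - 51/91)**2 = (-51/91 + sqrt(5))**2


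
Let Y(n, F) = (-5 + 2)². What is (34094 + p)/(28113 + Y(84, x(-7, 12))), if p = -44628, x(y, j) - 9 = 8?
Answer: -5267/14061 ≈ -0.37458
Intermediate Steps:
x(y, j) = 17 (x(y, j) = 9 + 8 = 17)
Y(n, F) = 9 (Y(n, F) = (-3)² = 9)
(34094 + p)/(28113 + Y(84, x(-7, 12))) = (34094 - 44628)/(28113 + 9) = -10534/28122 = -10534*1/28122 = -5267/14061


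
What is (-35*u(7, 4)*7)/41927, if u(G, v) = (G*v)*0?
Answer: 0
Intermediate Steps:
u(G, v) = 0
(-35*u(7, 4)*7)/41927 = (-35*0*7)/41927 = (0*7)*(1/41927) = 0*(1/41927) = 0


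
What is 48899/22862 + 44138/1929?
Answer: 1103409127/44100798 ≈ 25.020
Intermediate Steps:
48899/22862 + 44138/1929 = 1103409127/44100798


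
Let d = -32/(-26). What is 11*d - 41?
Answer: -357/13 ≈ -27.462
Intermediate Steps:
d = 16/13 (d = -32*(-1/26) = 16/13 ≈ 1.2308)
11*d - 41 = 11*(16/13) - 41 = 176/13 - 41 = -357/13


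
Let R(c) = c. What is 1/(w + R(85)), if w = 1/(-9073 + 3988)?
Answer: 5085/432224 ≈ 0.011765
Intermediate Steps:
w = -1/5085 (w = 1/(-5085) = -1/5085 ≈ -0.00019666)
1/(w + R(85)) = 1/(-1/5085 + 85) = 1/(432224/5085) = 5085/432224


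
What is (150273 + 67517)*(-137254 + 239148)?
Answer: 22191494260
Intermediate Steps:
(150273 + 67517)*(-137254 + 239148) = 217790*101894 = 22191494260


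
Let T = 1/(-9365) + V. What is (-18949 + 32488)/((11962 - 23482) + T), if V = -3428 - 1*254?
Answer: -42264245/47455577 ≈ -0.89061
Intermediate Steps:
V = -3682 (V = -3428 - 254 = -3682)
T = -34481931/9365 (T = 1/(-9365) - 3682 = -1/9365 - 3682 = -34481931/9365 ≈ -3682.0)
(-18949 + 32488)/((11962 - 23482) + T) = (-18949 + 32488)/((11962 - 23482) - 34481931/9365) = 13539/(-11520 - 34481931/9365) = 13539/(-142366731/9365) = 13539*(-9365/142366731) = -42264245/47455577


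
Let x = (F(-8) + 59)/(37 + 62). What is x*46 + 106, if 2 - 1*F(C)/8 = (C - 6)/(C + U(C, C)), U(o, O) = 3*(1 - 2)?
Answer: 148232/1089 ≈ 136.12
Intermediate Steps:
U(o, O) = -3 (U(o, O) = 3*(-1) = -3)
F(C) = 16 - 8*(-6 + C)/(-3 + C) (F(C) = 16 - 8*(C - 6)/(C - 3) = 16 - 8*(-6 + C)/(-3 + C))
x = 713/1089 (x = (8*(-8)/(-3 - 8) + 59)/(37 + 62) = (8*(-8)/(-11) + 59)/99 = (8*(-8)*(-1/11) + 59)*(1/99) = (64/11 + 59)*(1/99) = (713/11)*(1/99) = 713/1089 ≈ 0.65473)
x*46 + 106 = (713/1089)*46 + 106 = 32798/1089 + 106 = 148232/1089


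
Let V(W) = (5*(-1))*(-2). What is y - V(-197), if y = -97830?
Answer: -97840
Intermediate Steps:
V(W) = 10 (V(W) = -5*(-2) = 10)
y - V(-197) = -97830 - 1*10 = -97830 - 10 = -97840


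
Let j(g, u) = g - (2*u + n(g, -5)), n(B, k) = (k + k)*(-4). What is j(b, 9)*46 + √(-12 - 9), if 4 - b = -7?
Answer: -2162 + I*√21 ≈ -2162.0 + 4.5826*I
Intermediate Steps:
n(B, k) = -8*k (n(B, k) = (2*k)*(-4) = -8*k)
b = 11 (b = 4 - 1*(-7) = 4 + 7 = 11)
j(g, u) = -40 + g - 2*u (j(g, u) = g - (2*u - 8*(-5)) = g - (2*u + 40) = g - (40 + 2*u) = g + (-40 - 2*u) = -40 + g - 2*u)
j(b, 9)*46 + √(-12 - 9) = (-40 + 11 - 2*9)*46 + √(-12 - 9) = (-40 + 11 - 18)*46 + √(-21) = -47*46 + I*√21 = -2162 + I*√21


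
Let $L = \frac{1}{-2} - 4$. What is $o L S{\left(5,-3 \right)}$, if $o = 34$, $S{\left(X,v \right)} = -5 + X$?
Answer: $0$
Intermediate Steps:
$L = - \frac{9}{2}$ ($L = - \frac{1}{2} - 4 = - \frac{9}{2} \approx -4.5$)
$o L S{\left(5,-3 \right)} = 34 \left(- \frac{9}{2}\right) \left(-5 + 5\right) = \left(-153\right) 0 = 0$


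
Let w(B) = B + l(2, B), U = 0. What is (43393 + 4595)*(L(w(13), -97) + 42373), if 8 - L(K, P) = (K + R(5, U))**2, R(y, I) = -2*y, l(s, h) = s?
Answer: 2032579728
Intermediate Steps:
w(B) = 2 + B (w(B) = B + 2 = 2 + B)
L(K, P) = 8 - (-10 + K)**2 (L(K, P) = 8 - (K - 2*5)**2 = 8 - (K - 10)**2 = 8 - (-10 + K)**2)
(43393 + 4595)*(L(w(13), -97) + 42373) = (43393 + 4595)*((8 - (-10 + (2 + 13))**2) + 42373) = 47988*((8 - (-10 + 15)**2) + 42373) = 47988*((8 - 1*5**2) + 42373) = 47988*((8 - 1*25) + 42373) = 47988*((8 - 25) + 42373) = 47988*(-17 + 42373) = 47988*42356 = 2032579728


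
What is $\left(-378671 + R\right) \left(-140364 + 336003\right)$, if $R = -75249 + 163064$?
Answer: $-56902776984$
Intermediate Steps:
$R = 87815$
$\left(-378671 + R\right) \left(-140364 + 336003\right) = \left(-378671 + 87815\right) \left(-140364 + 336003\right) = \left(-290856\right) 195639 = -56902776984$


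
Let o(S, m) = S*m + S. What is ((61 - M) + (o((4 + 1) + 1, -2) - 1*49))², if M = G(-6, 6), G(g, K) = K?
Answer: 0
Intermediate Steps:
M = 6
o(S, m) = S + S*m
((61 - M) + (o((4 + 1) + 1, -2) - 1*49))² = ((61 - 1*6) + (((4 + 1) + 1)*(1 - 2) - 1*49))² = ((61 - 6) + ((5 + 1)*(-1) - 49))² = (55 + (6*(-1) - 49))² = (55 + (-6 - 49))² = (55 - 55)² = 0² = 0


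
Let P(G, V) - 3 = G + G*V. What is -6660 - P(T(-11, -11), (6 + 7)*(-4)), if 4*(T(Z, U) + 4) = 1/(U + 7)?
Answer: -109923/16 ≈ -6870.2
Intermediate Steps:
T(Z, U) = -4 + 1/(4*(7 + U)) (T(Z, U) = -4 + 1/(4*(U + 7)) = -4 + 1/(4*(7 + U)))
P(G, V) = 3 + G + G*V (P(G, V) = 3 + (G + G*V) = 3 + G + G*V)
-6660 - P(T(-11, -11), (6 + 7)*(-4)) = -6660 - (3 + (-111 - 16*(-11))/(4*(7 - 11)) + ((-111 - 16*(-11))/(4*(7 - 11)))*((6 + 7)*(-4))) = -6660 - (3 + (1/4)*(-111 + 176)/(-4) + ((1/4)*(-111 + 176)/(-4))*(13*(-4))) = -6660 - (3 + (1/4)*(-1/4)*65 + ((1/4)*(-1/4)*65)*(-52)) = -6660 - (3 - 65/16 - 65/16*(-52)) = -6660 - (3 - 65/16 + 845/4) = -6660 - 1*3363/16 = -6660 - 3363/16 = -109923/16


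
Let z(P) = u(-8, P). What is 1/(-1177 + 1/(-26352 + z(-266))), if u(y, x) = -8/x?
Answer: -3504812/4125163857 ≈ -0.00084962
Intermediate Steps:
z(P) = -8/P
1/(-1177 + 1/(-26352 + z(-266))) = 1/(-1177 + 1/(-26352 - 8/(-266))) = 1/(-1177 + 1/(-26352 - 8*(-1/266))) = 1/(-1177 + 1/(-26352 + 4/133)) = 1/(-1177 + 1/(-3504812/133)) = 1/(-1177 - 133/3504812) = 1/(-4125163857/3504812) = -3504812/4125163857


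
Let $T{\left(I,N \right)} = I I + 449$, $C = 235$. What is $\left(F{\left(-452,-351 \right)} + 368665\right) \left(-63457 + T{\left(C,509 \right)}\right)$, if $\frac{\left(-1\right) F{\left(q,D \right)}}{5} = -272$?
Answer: $-2879904575$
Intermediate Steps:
$F{\left(q,D \right)} = 1360$ ($F{\left(q,D \right)} = \left(-5\right) \left(-272\right) = 1360$)
$T{\left(I,N \right)} = 449 + I^{2}$ ($T{\left(I,N \right)} = I^{2} + 449 = 449 + I^{2}$)
$\left(F{\left(-452,-351 \right)} + 368665\right) \left(-63457 + T{\left(C,509 \right)}\right) = \left(1360 + 368665\right) \left(-63457 + \left(449 + 235^{2}\right)\right) = 370025 \left(-63457 + \left(449 + 55225\right)\right) = 370025 \left(-63457 + 55674\right) = 370025 \left(-7783\right) = -2879904575$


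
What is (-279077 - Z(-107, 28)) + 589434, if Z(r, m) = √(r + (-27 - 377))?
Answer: 310357 - I*√511 ≈ 3.1036e+5 - 22.605*I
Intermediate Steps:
Z(r, m) = √(-404 + r) (Z(r, m) = √(r - 404) = √(-404 + r))
(-279077 - Z(-107, 28)) + 589434 = (-279077 - √(-404 - 107)) + 589434 = (-279077 - √(-511)) + 589434 = (-279077 - I*√511) + 589434 = 310357 - I*√511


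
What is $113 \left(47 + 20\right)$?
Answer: $7571$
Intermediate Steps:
$113 \left(47 + 20\right) = 113 \cdot 67 = 7571$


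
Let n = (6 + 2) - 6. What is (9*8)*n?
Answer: 144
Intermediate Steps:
n = 2 (n = 8 - 6 = 2)
(9*8)*n = (9*8)*2 = 72*2 = 144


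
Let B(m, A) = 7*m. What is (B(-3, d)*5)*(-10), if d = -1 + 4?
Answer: 1050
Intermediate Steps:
d = 3
(B(-3, d)*5)*(-10) = ((7*(-3))*5)*(-10) = -21*5*(-10) = -105*(-10) = 1050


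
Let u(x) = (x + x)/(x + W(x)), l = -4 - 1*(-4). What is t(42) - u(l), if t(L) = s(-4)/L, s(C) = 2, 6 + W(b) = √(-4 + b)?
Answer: 1/21 ≈ 0.047619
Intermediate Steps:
W(b) = -6 + √(-4 + b)
l = 0 (l = -4 + 4 = 0)
u(x) = 2*x/(-6 + x + √(-4 + x)) (u(x) = (x + x)/(x + (-6 + √(-4 + x))) = (2*x)/(-6 + x + √(-4 + x)) = 2*x/(-6 + x + √(-4 + x)))
t(L) = 2/L
t(42) - u(l) = 2/42 - 2*0/(-6 + 0 + √(-4 + 0)) = 2*(1/42) - 2*0/(-6 + 0 + √(-4)) = 1/21 - 2*0/(-6 + 0 + 2*I) = 1/21 - 2*0/(-6 + 2*I) = 1/21 - 2*0*(-6 - 2*I)/40 = 1/21 - 1*0 = 1/21 + 0 = 1/21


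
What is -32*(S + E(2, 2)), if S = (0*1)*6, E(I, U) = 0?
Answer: 0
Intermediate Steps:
S = 0 (S = 0*6 = 0)
-32*(S + E(2, 2)) = -32*(0 + 0) = -32*0 = 0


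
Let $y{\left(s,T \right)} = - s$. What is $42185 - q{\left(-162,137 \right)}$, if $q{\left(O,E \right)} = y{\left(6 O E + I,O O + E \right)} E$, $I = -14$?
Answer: $-18203201$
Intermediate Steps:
$q{\left(O,E \right)} = E \left(14 - 6 E O\right)$ ($q{\left(O,E \right)} = - (6 O E - 14) E = - (6 E O - 14) E = - (-14 + 6 E O) E = \left(14 - 6 E O\right) E = E \left(14 - 6 E O\right)$)
$42185 - q{\left(-162,137 \right)} = 42185 - 2 \cdot 137 \left(7 - 411 \left(-162\right)\right) = 42185 - 2 \cdot 137 \left(7 + 66582\right) = 42185 - 2 \cdot 137 \cdot 66589 = 42185 - 18245386 = -18203201$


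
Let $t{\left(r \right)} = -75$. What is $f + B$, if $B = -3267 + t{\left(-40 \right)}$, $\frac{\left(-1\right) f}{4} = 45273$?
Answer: $-184434$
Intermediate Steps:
$f = -181092$ ($f = \left(-4\right) 45273 = -181092$)
$B = -3342$ ($B = -3267 - 75 = -3342$)
$f + B = -181092 - 3342 = -184434$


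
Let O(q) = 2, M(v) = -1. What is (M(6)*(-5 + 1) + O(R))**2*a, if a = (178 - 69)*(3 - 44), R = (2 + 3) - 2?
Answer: -160884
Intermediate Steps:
R = 3 (R = 5 - 2 = 3)
a = -4469 (a = 109*(-41) = -4469)
(M(6)*(-5 + 1) + O(R))**2*a = (-(-5 + 1) + 2)**2*(-4469) = (-1*(-4) + 2)**2*(-4469) = (4 + 2)**2*(-4469) = 6**2*(-4469) = 36*(-4469) = -160884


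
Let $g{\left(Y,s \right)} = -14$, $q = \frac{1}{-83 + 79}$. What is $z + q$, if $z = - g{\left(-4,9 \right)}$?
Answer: $\frac{55}{4} \approx 13.75$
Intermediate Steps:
$q = - \frac{1}{4}$ ($q = \frac{1}{-4} = - \frac{1}{4} \approx -0.25$)
$z = 14$ ($z = \left(-1\right) \left(-14\right) = 14$)
$z + q = 14 - \frac{1}{4} = \frac{55}{4}$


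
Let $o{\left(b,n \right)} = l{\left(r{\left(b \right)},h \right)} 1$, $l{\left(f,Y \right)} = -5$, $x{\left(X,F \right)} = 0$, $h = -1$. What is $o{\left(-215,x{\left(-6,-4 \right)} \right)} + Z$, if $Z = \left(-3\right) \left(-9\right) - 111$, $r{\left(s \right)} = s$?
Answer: $-89$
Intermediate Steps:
$o{\left(b,n \right)} = -5$ ($o{\left(b,n \right)} = \left(-5\right) 1 = -5$)
$Z = -84$ ($Z = 27 - 111 = -84$)
$o{\left(-215,x{\left(-6,-4 \right)} \right)} + Z = -5 - 84 = -89$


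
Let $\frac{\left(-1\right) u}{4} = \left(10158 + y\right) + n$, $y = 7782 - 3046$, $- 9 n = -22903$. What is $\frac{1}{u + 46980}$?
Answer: $- \frac{9}{204976} \approx -4.3908 \cdot 10^{-5}$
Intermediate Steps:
$n = \frac{22903}{9}$ ($n = \left(- \frac{1}{9}\right) \left(-22903\right) = \frac{22903}{9} \approx 2544.8$)
$y = 4736$
$u = - \frac{627796}{9}$ ($u = - 4 \left(\left(10158 + 4736\right) + \frac{22903}{9}\right) = - 4 \left(14894 + \frac{22903}{9}\right) = \left(-4\right) \frac{156949}{9} = - \frac{627796}{9} \approx -69755.0$)
$\frac{1}{u + 46980} = \frac{1}{- \frac{627796}{9} + 46980} = \frac{1}{- \frac{204976}{9}} = - \frac{9}{204976}$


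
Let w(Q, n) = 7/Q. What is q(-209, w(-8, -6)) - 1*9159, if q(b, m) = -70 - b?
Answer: -9020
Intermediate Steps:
q(-209, w(-8, -6)) - 1*9159 = (-70 - 1*(-209)) - 1*9159 = (-70 + 209) - 9159 = 139 - 9159 = -9020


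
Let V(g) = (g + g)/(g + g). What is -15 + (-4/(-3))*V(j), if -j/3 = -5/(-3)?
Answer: -41/3 ≈ -13.667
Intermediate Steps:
j = -5 (j = -(-15)/(-3) = -(-15)*(-1)/3 = -3*5/3 = -5)
V(g) = 1 (V(g) = (2*g)/((2*g)) = (2*g)*(1/(2*g)) = 1)
-15 + (-4/(-3))*V(j) = -15 - 4/(-3)*1 = -15 - 4*(-1/3)*1 = -15 + (4/3)*1 = -15 + 4/3 = -41/3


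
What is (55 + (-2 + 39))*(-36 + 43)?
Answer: 644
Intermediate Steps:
(55 + (-2 + 39))*(-36 + 43) = (55 + 37)*7 = 92*7 = 644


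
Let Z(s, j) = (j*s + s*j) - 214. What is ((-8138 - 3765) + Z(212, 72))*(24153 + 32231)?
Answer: 1038085824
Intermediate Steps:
Z(s, j) = -214 + 2*j*s (Z(s, j) = (j*s + j*s) - 214 = 2*j*s - 214 = -214 + 2*j*s)
((-8138 - 3765) + Z(212, 72))*(24153 + 32231) = ((-8138 - 3765) + (-214 + 2*72*212))*(24153 + 32231) = (-11903 + (-214 + 30528))*56384 = (-11903 + 30314)*56384 = 18411*56384 = 1038085824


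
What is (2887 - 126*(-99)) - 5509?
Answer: 9852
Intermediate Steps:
(2887 - 126*(-99)) - 5509 = (2887 + 12474) - 5509 = 15361 - 5509 = 9852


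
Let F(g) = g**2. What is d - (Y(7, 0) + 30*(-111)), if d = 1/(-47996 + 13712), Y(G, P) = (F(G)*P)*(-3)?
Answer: 114165719/34284 ≈ 3330.0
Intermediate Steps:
Y(G, P) = -3*P*G**2 (Y(G, P) = (G**2*P)*(-3) = (P*G**2)*(-3) = -3*P*G**2)
d = -1/34284 (d = 1/(-34284) = -1/34284 ≈ -2.9168e-5)
d - (Y(7, 0) + 30*(-111)) = -1/34284 - (-3*0*7**2 + 30*(-111)) = -1/34284 - (-3*0*49 - 3330) = -1/34284 - (0 - 3330) = -1/34284 - 1*(-3330) = -1/34284 + 3330 = 114165719/34284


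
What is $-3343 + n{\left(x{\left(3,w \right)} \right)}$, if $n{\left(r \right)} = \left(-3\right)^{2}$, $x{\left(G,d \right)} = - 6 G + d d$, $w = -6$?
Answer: $-3334$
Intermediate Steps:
$x{\left(G,d \right)} = d^{2} - 6 G$ ($x{\left(G,d \right)} = - 6 G + d^{2} = d^{2} - 6 G$)
$n{\left(r \right)} = 9$
$-3343 + n{\left(x{\left(3,w \right)} \right)} = -3343 + 9 = -3334$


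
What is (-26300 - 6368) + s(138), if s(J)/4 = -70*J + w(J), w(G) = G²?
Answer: 4868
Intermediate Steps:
s(J) = -280*J + 4*J² (s(J) = 4*(-70*J + J²) = 4*(J² - 70*J) = -280*J + 4*J²)
(-26300 - 6368) + s(138) = (-26300 - 6368) + 4*138*(-70 + 138) = -32668 + 4*138*68 = -32668 + 37536 = 4868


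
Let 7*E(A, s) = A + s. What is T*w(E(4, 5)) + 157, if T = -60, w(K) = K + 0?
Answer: 559/7 ≈ 79.857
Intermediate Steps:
E(A, s) = A/7 + s/7 (E(A, s) = (A + s)/7 = A/7 + s/7)
w(K) = K
T*w(E(4, 5)) + 157 = -60*((⅐)*4 + (⅐)*5) + 157 = -60*(4/7 + 5/7) + 157 = -60*9/7 + 157 = -540/7 + 157 = 559/7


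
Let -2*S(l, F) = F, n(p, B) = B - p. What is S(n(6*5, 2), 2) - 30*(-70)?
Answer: 2099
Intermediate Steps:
S(l, F) = -F/2
S(n(6*5, 2), 2) - 30*(-70) = -½*2 - 30*(-70) = -1 + 2100 = 2099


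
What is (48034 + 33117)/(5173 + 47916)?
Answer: 81151/53089 ≈ 1.5286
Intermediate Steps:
(48034 + 33117)/(5173 + 47916) = 81151/53089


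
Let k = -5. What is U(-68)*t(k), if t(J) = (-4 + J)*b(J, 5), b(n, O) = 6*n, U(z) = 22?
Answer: 5940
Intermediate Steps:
t(J) = 6*J*(-4 + J) (t(J) = (-4 + J)*(6*J) = 6*J*(-4 + J))
U(-68)*t(k) = 22*(6*(-5)*(-4 - 5)) = 22*(6*(-5)*(-9)) = 22*270 = 5940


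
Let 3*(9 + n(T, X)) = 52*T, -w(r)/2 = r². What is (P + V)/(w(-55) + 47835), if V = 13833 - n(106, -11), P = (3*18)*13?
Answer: 7624/25071 ≈ 0.30410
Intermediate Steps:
w(r) = -2*r²
n(T, X) = -9 + 52*T/3 (n(T, X) = -9 + (52*T)/3 = -9 + 52*T/3)
P = 702 (P = 54*13 = 702)
V = 36014/3 (V = 13833 - (-9 + (52/3)*106) = 13833 - (-9 + 5512/3) = 13833 - 1*5485/3 = 13833 - 5485/3 = 36014/3 ≈ 12005.)
(P + V)/(w(-55) + 47835) = (702 + 36014/3)/(-2*(-55)² + 47835) = 38120/(3*(-2*3025 + 47835)) = 38120/(3*(-6050 + 47835)) = (38120/3)/41785 = (38120/3)*(1/41785) = 7624/25071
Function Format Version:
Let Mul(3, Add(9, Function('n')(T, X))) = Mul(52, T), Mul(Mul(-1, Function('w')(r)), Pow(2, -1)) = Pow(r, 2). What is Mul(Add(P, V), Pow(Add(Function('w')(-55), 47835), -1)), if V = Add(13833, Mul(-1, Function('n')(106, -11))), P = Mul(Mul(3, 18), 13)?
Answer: Rational(7624, 25071) ≈ 0.30410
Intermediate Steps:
Function('w')(r) = Mul(-2, Pow(r, 2))
Function('n')(T, X) = Add(-9, Mul(Rational(52, 3), T)) (Function('n')(T, X) = Add(-9, Mul(Rational(1, 3), Mul(52, T))) = Add(-9, Mul(Rational(52, 3), T)))
P = 702 (P = Mul(54, 13) = 702)
V = Rational(36014, 3) (V = Add(13833, Mul(-1, Add(-9, Mul(Rational(52, 3), 106)))) = Add(13833, Mul(-1, Add(-9, Rational(5512, 3)))) = Add(13833, Mul(-1, Rational(5485, 3))) = Add(13833, Rational(-5485, 3)) = Rational(36014, 3) ≈ 12005.)
Mul(Add(P, V), Pow(Add(Function('w')(-55), 47835), -1)) = Mul(Add(702, Rational(36014, 3)), Pow(Add(Mul(-2, Pow(-55, 2)), 47835), -1)) = Mul(Rational(38120, 3), Pow(Add(Mul(-2, 3025), 47835), -1)) = Mul(Rational(38120, 3), Pow(Add(-6050, 47835), -1)) = Mul(Rational(38120, 3), Pow(41785, -1)) = Mul(Rational(38120, 3), Rational(1, 41785)) = Rational(7624, 25071)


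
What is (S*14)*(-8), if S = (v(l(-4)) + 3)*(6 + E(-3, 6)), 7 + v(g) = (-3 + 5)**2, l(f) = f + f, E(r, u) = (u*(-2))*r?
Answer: 0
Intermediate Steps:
E(r, u) = -2*r*u (E(r, u) = (-2*u)*r = -2*r*u)
l(f) = 2*f
v(g) = -3 (v(g) = -7 + (-3 + 5)**2 = -7 + 2**2 = -7 + 4 = -3)
S = 0 (S = (-3 + 3)*(6 - 2*(-3)*6) = 0*(6 + 36) = 0*42 = 0)
(S*14)*(-8) = (0*14)*(-8) = 0*(-8) = 0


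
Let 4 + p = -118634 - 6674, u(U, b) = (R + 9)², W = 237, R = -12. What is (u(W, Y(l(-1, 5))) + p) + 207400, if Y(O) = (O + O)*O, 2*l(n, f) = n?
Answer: 82097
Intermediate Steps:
l(n, f) = n/2
Y(O) = 2*O² (Y(O) = (2*O)*O = 2*O²)
u(U, b) = 9 (u(U, b) = (-12 + 9)² = (-3)² = 9)
p = -125312 (p = -4 + (-118634 - 6674) = -4 - 125308 = -125312)
(u(W, Y(l(-1, 5))) + p) + 207400 = (9 - 125312) + 207400 = -125303 + 207400 = 82097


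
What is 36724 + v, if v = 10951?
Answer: 47675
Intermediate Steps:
36724 + v = 36724 + 10951 = 47675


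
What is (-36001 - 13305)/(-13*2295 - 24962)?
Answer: 49306/54797 ≈ 0.89979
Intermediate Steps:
(-36001 - 13305)/(-13*2295 - 24962) = -49306/(-29835 - 24962) = -49306/(-54797) = -49306*(-1/54797) = 49306/54797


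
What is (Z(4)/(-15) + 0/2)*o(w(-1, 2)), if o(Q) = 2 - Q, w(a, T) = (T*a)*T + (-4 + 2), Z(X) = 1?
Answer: -8/15 ≈ -0.53333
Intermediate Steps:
w(a, T) = -2 + a*T² (w(a, T) = a*T² - 2 = -2 + a*T²)
(Z(4)/(-15) + 0/2)*o(w(-1, 2)) = (1/(-15) + 0/2)*(2 - (-2 - 1*2²)) = (1*(-1/15) + 0*(½))*(2 - (-2 - 1*4)) = (-1/15 + 0)*(2 - (-2 - 4)) = -(2 - 1*(-6))/15 = -(2 + 6)/15 = -1/15*8 = -8/15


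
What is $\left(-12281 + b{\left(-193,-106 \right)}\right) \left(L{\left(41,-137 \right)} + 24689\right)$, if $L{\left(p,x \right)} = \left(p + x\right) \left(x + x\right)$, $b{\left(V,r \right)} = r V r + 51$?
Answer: $-111204412554$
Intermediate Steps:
$b{\left(V,r \right)} = 51 + V r^{2}$ ($b{\left(V,r \right)} = V r r + 51 = V r^{2} + 51 = 51 + V r^{2}$)
$L{\left(p,x \right)} = 2 x \left(p + x\right)$ ($L{\left(p,x \right)} = \left(p + x\right) 2 x = 2 x \left(p + x\right)$)
$\left(-12281 + b{\left(-193,-106 \right)}\right) \left(L{\left(41,-137 \right)} + 24689\right) = \left(-12281 + \left(51 - 193 \left(-106\right)^{2}\right)\right) \left(2 \left(-137\right) \left(41 - 137\right) + 24689\right) = \left(-12281 + \left(51 - 2168548\right)\right) \left(2 \left(-137\right) \left(-96\right) + 24689\right) = \left(-12281 + \left(51 - 2168548\right)\right) \left(26304 + 24689\right) = \left(-12281 - 2168497\right) 50993 = \left(-2180778\right) 50993 = -111204412554$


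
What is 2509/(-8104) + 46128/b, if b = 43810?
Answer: 131951011/177518120 ≈ 0.74331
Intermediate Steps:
2509/(-8104) + 46128/b = 2509/(-8104) + 46128/43810 = 2509*(-1/8104) + 46128*(1/43810) = -2509/8104 + 23064/21905 = 131951011/177518120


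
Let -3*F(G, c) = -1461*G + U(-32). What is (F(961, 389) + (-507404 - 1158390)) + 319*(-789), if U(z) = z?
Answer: -4348402/3 ≈ -1.4495e+6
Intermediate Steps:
F(G, c) = 32/3 + 487*G (F(G, c) = -(-1461*G - 32)/3 = -(-32 - 1461*G)/3 = 32/3 + 487*G)
(F(961, 389) + (-507404 - 1158390)) + 319*(-789) = ((32/3 + 487*961) + (-507404 - 1158390)) + 319*(-789) = ((32/3 + 468007) - 1665794) - 251691 = (1404053/3 - 1665794) - 251691 = -3593329/3 - 251691 = -4348402/3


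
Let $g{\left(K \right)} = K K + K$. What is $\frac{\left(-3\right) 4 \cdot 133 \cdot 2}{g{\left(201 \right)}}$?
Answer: $- \frac{532}{6767} \approx -0.078617$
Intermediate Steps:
$g{\left(K \right)} = K + K^{2}$ ($g{\left(K \right)} = K^{2} + K = K + K^{2}$)
$\frac{\left(-3\right) 4 \cdot 133 \cdot 2}{g{\left(201 \right)}} = \frac{\left(-3\right) 4 \cdot 133 \cdot 2}{201 \left(1 + 201\right)} = \frac{\left(-12\right) 266}{201 \cdot 202} = - \frac{3192}{40602} = \left(-3192\right) \frac{1}{40602} = - \frac{532}{6767}$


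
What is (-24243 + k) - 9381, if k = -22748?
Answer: -56372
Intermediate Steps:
(-24243 + k) - 9381 = (-24243 - 22748) - 9381 = -46991 - 9381 = -56372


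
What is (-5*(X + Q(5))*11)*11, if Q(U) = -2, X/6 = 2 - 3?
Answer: 4840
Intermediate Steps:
X = -6 (X = 6*(2 - 3) = 6*(-1) = -6)
(-5*(X + Q(5))*11)*11 = (-5*(-6 - 2)*11)*11 = (-5*(-8)*11)*11 = (40*11)*11 = 440*11 = 4840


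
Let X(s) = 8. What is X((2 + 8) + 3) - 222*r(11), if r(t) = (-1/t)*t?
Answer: 230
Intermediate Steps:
r(t) = -1
X((2 + 8) + 3) - 222*r(11) = 8 - 222*(-1) = 8 + 222 = 230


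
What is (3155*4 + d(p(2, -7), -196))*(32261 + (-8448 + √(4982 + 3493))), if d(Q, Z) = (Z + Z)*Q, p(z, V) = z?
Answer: 281850668 + 59180*√339 ≈ 2.8294e+8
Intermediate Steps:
d(Q, Z) = 2*Q*Z (d(Q, Z) = (2*Z)*Q = 2*Q*Z)
(3155*4 + d(p(2, -7), -196))*(32261 + (-8448 + √(4982 + 3493))) = (3155*4 + 2*2*(-196))*(32261 + (-8448 + √(4982 + 3493))) = (12620 - 784)*(32261 + (-8448 + √8475)) = 11836*(32261 + (-8448 + 5*√339)) = 11836*(23813 + 5*√339) = 281850668 + 59180*√339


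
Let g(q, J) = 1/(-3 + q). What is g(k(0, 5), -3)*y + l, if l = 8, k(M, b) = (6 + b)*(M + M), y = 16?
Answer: 8/3 ≈ 2.6667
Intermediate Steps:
k(M, b) = 2*M*(6 + b) (k(M, b) = (6 + b)*(2*M) = 2*M*(6 + b))
g(k(0, 5), -3)*y + l = 16/(-3 + 2*0*(6 + 5)) + 8 = 16/(-3 + 2*0*11) + 8 = 16/(-3 + 0) + 8 = 16/(-3) + 8 = -⅓*16 + 8 = -16/3 + 8 = 8/3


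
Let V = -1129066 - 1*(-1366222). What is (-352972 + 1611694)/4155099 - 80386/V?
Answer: -5916385597/164234443074 ≈ -0.036024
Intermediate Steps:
V = 237156 (V = -1129066 + 1366222 = 237156)
(-352972 + 1611694)/4155099 - 80386/V = (-352972 + 1611694)/4155099 - 80386/237156 = 1258722*(1/4155099) - 80386*1/237156 = 419574/1385033 - 40193/118578 = -5916385597/164234443074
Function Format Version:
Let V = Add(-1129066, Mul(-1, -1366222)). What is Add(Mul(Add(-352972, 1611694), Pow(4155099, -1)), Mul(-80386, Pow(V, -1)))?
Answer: Rational(-5916385597, 164234443074) ≈ -0.036024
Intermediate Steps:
V = 237156 (V = Add(-1129066, 1366222) = 237156)
Add(Mul(Add(-352972, 1611694), Pow(4155099, -1)), Mul(-80386, Pow(V, -1))) = Add(Mul(Add(-352972, 1611694), Pow(4155099, -1)), Mul(-80386, Pow(237156, -1))) = Add(Mul(1258722, Rational(1, 4155099)), Mul(-80386, Rational(1, 237156))) = Add(Rational(419574, 1385033), Rational(-40193, 118578)) = Rational(-5916385597, 164234443074)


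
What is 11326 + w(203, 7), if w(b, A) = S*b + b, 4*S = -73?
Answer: 31297/4 ≈ 7824.3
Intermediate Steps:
S = -73/4 (S = (¼)*(-73) = -73/4 ≈ -18.250)
w(b, A) = -69*b/4 (w(b, A) = -73*b/4 + b = -69*b/4)
11326 + w(203, 7) = 11326 - 69/4*203 = 11326 - 14007/4 = 31297/4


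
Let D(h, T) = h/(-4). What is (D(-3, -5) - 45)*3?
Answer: -531/4 ≈ -132.75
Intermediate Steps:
D(h, T) = -h/4 (D(h, T) = h*(-¼) = -h/4)
(D(-3, -5) - 45)*3 = (-¼*(-3) - 45)*3 = (¾ - 45)*3 = -177/4*3 = -531/4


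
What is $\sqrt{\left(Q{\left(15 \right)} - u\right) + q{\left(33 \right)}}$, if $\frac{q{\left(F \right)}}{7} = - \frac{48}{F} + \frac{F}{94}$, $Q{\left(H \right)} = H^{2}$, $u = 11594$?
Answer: $\frac{i \sqrt{12163493122}}{1034} \approx 106.66 i$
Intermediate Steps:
$q{\left(F \right)} = - \frac{336}{F} + \frac{7 F}{94}$ ($q{\left(F \right)} = 7 \left(- \frac{48}{F} + \frac{F}{94}\right) = - \frac{336}{F} + \frac{7 F}{94}$)
$\sqrt{\left(Q{\left(15 \right)} - u\right) + q{\left(33 \right)}} = \sqrt{\left(15^{2} - 11594\right) + \left(- \frac{336}{33} + \frac{7}{94} \cdot 33\right)} = \sqrt{\left(225 - 11594\right) + \left(\left(-336\right) \frac{1}{33} + \frac{231}{94}\right)} = \sqrt{-11369 + \left(- \frac{112}{11} + \frac{231}{94}\right)} = \sqrt{-11369 - \frac{7987}{1034}} = \sqrt{- \frac{11763533}{1034}} = \frac{i \sqrt{12163493122}}{1034}$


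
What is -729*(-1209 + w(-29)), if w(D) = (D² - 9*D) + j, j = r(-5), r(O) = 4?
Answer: 75087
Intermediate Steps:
j = 4
w(D) = 4 + D² - 9*D (w(D) = (D² - 9*D) + 4 = 4 + D² - 9*D)
-729*(-1209 + w(-29)) = -729*(-1209 + (4 + (-29)² - 9*(-29))) = -729*(-1209 + (4 + 841 + 261)) = -729*(-1209 + 1106) = -729*(-103) = 75087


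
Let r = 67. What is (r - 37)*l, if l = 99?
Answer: 2970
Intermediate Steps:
(r - 37)*l = (67 - 37)*99 = 30*99 = 2970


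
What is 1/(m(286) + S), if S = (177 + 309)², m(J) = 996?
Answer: 1/237192 ≈ 4.2160e-6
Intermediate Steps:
S = 236196 (S = 486² = 236196)
1/(m(286) + S) = 1/(996 + 236196) = 1/237192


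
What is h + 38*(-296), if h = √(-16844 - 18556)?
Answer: -11248 + 10*I*√354 ≈ -11248.0 + 188.15*I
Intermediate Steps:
h = 10*I*√354 (h = √(-35400) = 10*I*√354 ≈ 188.15*I)
h + 38*(-296) = 10*I*√354 + 38*(-296) = 10*I*√354 - 11248 = -11248 + 10*I*√354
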